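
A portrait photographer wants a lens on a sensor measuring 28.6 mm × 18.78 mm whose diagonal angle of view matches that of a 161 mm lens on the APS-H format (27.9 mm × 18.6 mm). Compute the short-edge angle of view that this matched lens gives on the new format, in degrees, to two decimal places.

6.54°

Sensor diagonal = √(27.9² + 18.6²) = √1124.3700 ≈ 33.5316 mm.
Sensor diagonal = √(28.6² + 18.78²) = √1170.6484 ≈ 34.2147 mm.
Equal diagonal AOV ⇒ f₂ = f₁ · 34.2147/33.5316 = 161 × 1.02037 ≈ 164.2799 mm.
Short-edge AOV on the new format = 2·arctan(18.78 / (2 × 164.2799)) = 2·arctan(0.05716) ≈ 6.5428°.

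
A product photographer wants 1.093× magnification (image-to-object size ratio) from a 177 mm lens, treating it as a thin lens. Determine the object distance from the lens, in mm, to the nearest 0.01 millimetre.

338.94 mm

With m = dᵢ/dₒ and 1/f = 1/dₒ + 1/dᵢ, substituting dᵢ = m·dₒ gives 1/f = (1 + 1/m)/dₒ, hence dₒ = f·(1 + 1/m).
dₒ = 177 × (1 + 1/1.093) = 177 × 1.91491 ≈ 338.940 mm.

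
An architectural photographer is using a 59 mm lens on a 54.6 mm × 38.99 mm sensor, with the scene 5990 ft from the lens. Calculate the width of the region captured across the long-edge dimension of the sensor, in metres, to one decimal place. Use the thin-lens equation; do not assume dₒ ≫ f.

dₒ: 5990 ft × 304.8 mm/ft = 1825751.94 mm.
Similar triangles through the lens centre give W/dₒ = w/dᵢ; with 1/f = 1/dₒ + 1/dᵢ this gives W = w·(dₒ − f)/f.
W = 54.6 mm × (1.82575e+06 − 59) / 59 = 54.6 × 30943.9482 ≈ 1689539.570 mm = 1689.54 m.

1689.5 m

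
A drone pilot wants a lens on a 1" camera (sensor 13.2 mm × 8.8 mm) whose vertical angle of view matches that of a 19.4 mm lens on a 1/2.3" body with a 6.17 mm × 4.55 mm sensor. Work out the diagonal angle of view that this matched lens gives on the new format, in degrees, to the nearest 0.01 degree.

23.87°

Equal vertical AOV ⇒ f₂ = f₁ · 8.8/4.55 = 19.4 × 1.93407 ≈ 37.5209 mm.
Sensor diagonal = √(13.2² + 8.8²) = √251.6800 ≈ 15.8644 mm.
Diagonal AOV on the new format = 2·arctan(15.8644 / (2 × 37.5209)) = 2·arctan(0.21141) ≈ 23.8740°.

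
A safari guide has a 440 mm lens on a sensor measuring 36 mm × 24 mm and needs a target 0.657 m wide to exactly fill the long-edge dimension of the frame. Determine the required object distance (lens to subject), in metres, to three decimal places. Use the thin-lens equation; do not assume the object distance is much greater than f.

8.470 m

W: 0.657 m = 657 mm.
Magnification m = w/W = dᵢ/dₒ; combined with 1/f = 1/dₒ + 1/dᵢ this gives dₒ = f·(1 + W/w).
dₒ = 440 mm × (1 + 657/36) = 440 × 19.2500 ≈ 8470.000 mm = 8.47 m.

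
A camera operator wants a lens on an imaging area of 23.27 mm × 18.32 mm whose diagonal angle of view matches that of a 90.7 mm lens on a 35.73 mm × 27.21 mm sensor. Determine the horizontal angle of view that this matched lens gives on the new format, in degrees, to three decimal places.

22.016°

Sensor diagonal = √(35.73² + 27.21²) = √2017.0170 ≈ 44.9112 mm.
Sensor diagonal = √(23.27² + 18.32²) = √877.1153 ≈ 29.6161 mm.
Equal diagonal AOV ⇒ f₂ = f₁ · 29.6161/44.9112 = 90.7 × 0.65944 ≈ 59.8110 mm.
Horizontal AOV on the new format = 2·arctan(23.27 / (2 × 59.8110)) = 2·arctan(0.19453) ≈ 22.0165°.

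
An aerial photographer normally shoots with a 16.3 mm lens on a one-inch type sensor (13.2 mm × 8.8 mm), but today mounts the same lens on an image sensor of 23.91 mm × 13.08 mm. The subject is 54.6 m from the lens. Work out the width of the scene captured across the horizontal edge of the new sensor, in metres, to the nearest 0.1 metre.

The focal length stays 16.3 mm; the relevant sensor dimension is now w = 23.91 mm. Object distance dₒ = 54.6 m = 54600 mm.
Thin-lens field width W = w·(dₒ − f)/f = 23.91 × (54600 − 16.3)/16.3 ≈ 80067.256 mm = 80.0673 m.

80.1 m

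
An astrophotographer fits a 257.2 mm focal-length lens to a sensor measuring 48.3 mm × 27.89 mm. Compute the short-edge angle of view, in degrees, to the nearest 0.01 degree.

6.21°

Angle of view α = 2·arctan(h/2f) with h = 27.89 mm and f = 257.2 mm.
h/2f = 0.05422; arctan(0.05422) ≈ 3.1035°, so α ≈ 6.2069°.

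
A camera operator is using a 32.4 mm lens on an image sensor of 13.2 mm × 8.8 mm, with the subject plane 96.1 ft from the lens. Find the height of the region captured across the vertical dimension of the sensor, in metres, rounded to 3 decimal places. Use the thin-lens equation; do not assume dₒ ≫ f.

7.947 m

dₒ: 96.1 ft × 304.8 mm/ft = 29291.28 mm.
Similar triangles through the lens centre give W/dₒ = h/dᵢ; with 1/f = 1/dₒ + 1/dᵢ this gives W = h·(dₒ − f)/f.
W = 8.8 mm × (29291.3 − 32.4) / 32.4 = 8.8 × 903.0518 ≈ 7946.856 mm = 7.94686 m.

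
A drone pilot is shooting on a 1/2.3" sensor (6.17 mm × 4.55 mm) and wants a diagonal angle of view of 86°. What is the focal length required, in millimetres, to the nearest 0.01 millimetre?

Sensor diagonal = √(6.17² + 4.55²) = √58.7714 ≈ 7.6663 mm.
From α = 2·arctan(d/2f) we get f = d / (2·tan(α/2)).
With d = 7.6663 mm and α/2 = 43°, tan(α/2) ≈ 0.93252, so f ≈ 7.6663 / 1.86503 ≈ 4.1105 mm.

4.11 mm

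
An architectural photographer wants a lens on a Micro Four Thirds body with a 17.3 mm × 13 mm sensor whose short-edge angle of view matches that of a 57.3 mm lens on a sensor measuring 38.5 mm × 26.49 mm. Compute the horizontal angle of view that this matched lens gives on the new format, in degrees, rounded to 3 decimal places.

34.197°

Equal short-edge AOV ⇒ f₂ = f₁ · 13/26.49 = 57.3 × 0.49075 ≈ 28.1200 mm.
Horizontal AOV on the new format = 2·arctan(17.3 / (2 × 28.1200)) = 2·arctan(0.30761) ≈ 34.1968°.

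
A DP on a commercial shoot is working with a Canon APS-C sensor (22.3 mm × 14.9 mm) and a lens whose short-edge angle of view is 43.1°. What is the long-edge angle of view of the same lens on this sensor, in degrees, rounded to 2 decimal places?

From the short-edge AOV: f = 14.9 / (2·tan(21.55°)) = 14.9 / 0.78984 ≈ 18.8646 mm.
Long-edge AOV = 2·arctan(22.3 / (2 × 18.8646)) = 2·arctan(0.59105) ≈ 61.1707°.

61.17°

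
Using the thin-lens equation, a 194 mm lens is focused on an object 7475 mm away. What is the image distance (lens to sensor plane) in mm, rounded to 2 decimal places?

199.17 mm

1/dᵢ = 1/f − 1/dₒ = 1/194 − 1/7475 = 0.0050209 mm⁻¹.
dᵢ = 1/0.0050209 ≈ 199.1691 mm.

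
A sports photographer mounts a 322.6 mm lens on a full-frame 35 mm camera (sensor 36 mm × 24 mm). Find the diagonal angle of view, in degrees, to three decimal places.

7.673°

Sensor diagonal = √(36² + 24²) = √1872.0000 ≈ 43.2666 mm.
Angle of view α = 2·arctan(d/2f) with d = 43.2666 mm and f = 322.6 mm.
d/2f = 0.06706; arctan(0.06706) ≈ 3.8365°, so α ≈ 7.6729°.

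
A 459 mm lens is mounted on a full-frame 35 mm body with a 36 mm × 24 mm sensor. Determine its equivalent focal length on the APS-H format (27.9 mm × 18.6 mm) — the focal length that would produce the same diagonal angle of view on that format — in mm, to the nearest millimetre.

Sensor diagonal = √(36² + 24²) = √1872.0000 ≈ 43.2666 mm.
Sensor diagonal = √(27.9² + 18.6²) = √1124.3700 ≈ 33.5316 mm.
Equal angle of view means equal diagonal/f ratio, so f₂ = f₁ · (diagonal₂/diagonal₁) = 459 × 33.5316/43.2666.
f₂ = 459 × 0.77500 ≈ 355.725 mm.

356 mm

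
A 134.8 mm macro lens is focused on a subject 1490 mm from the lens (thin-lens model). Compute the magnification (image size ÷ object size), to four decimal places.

0.0995×

Thin lens: 1/f = 1/dₒ + 1/dᵢ → 1/dᵢ = 1/134.8 − 1/1490 = 0.0067473 mm⁻¹, so dᵢ ≈ 148.2084 mm.
Magnification m = dᵢ/dₒ = 148.2084/1490 ≈ 0.09947.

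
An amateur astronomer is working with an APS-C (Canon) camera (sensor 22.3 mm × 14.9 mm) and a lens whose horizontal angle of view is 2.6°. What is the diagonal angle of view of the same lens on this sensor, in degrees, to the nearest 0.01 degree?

From the horizontal AOV: f = 22.3 / (2·tan(1.3°)) = 22.3 / 0.04539 ≈ 491.3372 mm.
Sensor diagonal = √(22.3² + 14.9²) = √719.3000 ≈ 26.8198 mm.
Diagonal AOV = 2·arctan(26.8198 / (2 × 491.3372)) = 2·arctan(0.02729) ≈ 3.1267°.

3.13°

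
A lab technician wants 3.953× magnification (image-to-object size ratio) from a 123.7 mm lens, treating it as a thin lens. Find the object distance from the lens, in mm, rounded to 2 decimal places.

With m = dᵢ/dₒ and 1/f = 1/dₒ + 1/dᵢ, substituting dᵢ = m·dₒ gives 1/f = (1 + 1/m)/dₒ, hence dₒ = f·(1 + 1/m).
dₒ = 123.7 × (1 + 1/3.953) = 123.7 × 1.25297 ≈ 154.993 mm.

154.99 mm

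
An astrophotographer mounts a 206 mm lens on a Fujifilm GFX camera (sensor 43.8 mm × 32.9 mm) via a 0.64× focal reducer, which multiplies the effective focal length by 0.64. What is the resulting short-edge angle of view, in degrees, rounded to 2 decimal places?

Effective focal length f = 206 × 0.64 = 131.84 mm.
α = 2·arctan(32.9 / (2 × 131.84)) = 2·arctan(0.12477) ≈ 14.2244°.

14.22°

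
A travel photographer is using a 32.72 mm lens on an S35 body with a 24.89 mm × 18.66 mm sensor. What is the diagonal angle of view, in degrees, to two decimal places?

50.85°

Sensor diagonal = √(24.89² + 18.66²) = √967.7077 ≈ 31.1080 mm.
Angle of view α = 2·arctan(d/2f) with d = 31.1080 mm and f = 32.72 mm.
d/2f = 0.47537; arctan(0.47537) ≈ 25.4249°, so α ≈ 50.8497°.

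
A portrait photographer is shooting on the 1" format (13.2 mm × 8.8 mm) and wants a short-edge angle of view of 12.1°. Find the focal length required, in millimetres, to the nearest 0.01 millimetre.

From α = 2·arctan(h/2f) we get f = h / (2·tan(α/2)).
With h = 8.8 mm and α/2 = 6.05°, tan(α/2) ≈ 0.10599, so f ≈ 8.8 / 0.21197 ≈ 41.5147 mm.

41.51 mm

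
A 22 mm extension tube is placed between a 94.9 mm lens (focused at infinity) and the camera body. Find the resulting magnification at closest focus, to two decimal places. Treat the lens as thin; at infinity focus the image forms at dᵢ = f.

The tube moves the image plane from f to f + e, so dᵢ = 94.9 + 22 = 116.9 mm. Focus is achieved when 1/f = 1/dₒ + 1/dᵢ, giving dₒ = 1/(1/f − 1/(f+e)).
Magnification m = dᵢ/dₒ = (f+e)·(1/f − 1/(f+e)) = e/f = 22/94.9 ≈ 0.2318.

0.23×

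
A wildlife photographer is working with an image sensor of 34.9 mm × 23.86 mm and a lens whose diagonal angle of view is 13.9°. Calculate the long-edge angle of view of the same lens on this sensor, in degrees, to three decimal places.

11.493°

Sensor diagonal = √(34.9² + 23.86²) = √1787.3096 ≈ 42.2766 mm.
From the diagonal AOV: f = 42.2766 / (2·tan(6.95°)) = 42.2766 / 0.24380 ≈ 173.4085 mm.
Long-edge AOV = 2·arctan(34.9 / (2 × 173.4085)) = 2·arctan(0.10063) ≈ 11.4926°.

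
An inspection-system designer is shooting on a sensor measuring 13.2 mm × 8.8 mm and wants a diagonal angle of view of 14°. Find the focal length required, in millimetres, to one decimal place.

64.6 mm

Sensor diagonal = √(13.2² + 8.8²) = √251.6800 ≈ 15.8644 mm.
From α = 2·arctan(d/2f) we get f = d / (2·tan(α/2)).
With d = 15.8644 mm and α/2 = 7°, tan(α/2) ≈ 0.12278, so f ≈ 15.8644 / 0.24557 ≈ 64.6027 mm.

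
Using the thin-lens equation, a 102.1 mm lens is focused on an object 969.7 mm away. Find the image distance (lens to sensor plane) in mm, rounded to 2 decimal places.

1/dᵢ = 1/f − 1/dₒ = 1/102.1 − 1/969.7 = 0.0087631 mm⁻¹.
dᵢ = 1/0.0087631 ≈ 114.1152 mm.

114.12 mm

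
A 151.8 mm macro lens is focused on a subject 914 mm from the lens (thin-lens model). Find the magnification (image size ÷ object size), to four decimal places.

0.1992×

Thin lens: 1/f = 1/dₒ + 1/dᵢ → 1/dᵢ = 1/151.8 − 1/914 = 0.0054935 mm⁻¹, so dᵢ ≈ 182.0325 mm.
Magnification m = dᵢ/dₒ = 182.0325/914 ≈ 0.19916.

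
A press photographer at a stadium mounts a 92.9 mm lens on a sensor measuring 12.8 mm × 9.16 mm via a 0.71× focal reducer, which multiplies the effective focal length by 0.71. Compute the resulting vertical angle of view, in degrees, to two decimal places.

7.94°

Effective focal length f = 92.9 × 0.71 = 65.959 mm.
α = 2·arctan(9.16 / (2 × 65.959)) = 2·arctan(0.06944) ≈ 7.9442°.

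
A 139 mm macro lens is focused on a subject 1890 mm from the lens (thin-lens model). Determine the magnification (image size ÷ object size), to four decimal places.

0.0794×

Thin lens: 1/f = 1/dₒ + 1/dᵢ → 1/dᵢ = 1/139 − 1/1890 = 0.0066651 mm⁻¹, so dᵢ ≈ 150.0343 mm.
Magnification m = dᵢ/dₒ = 150.0343/1890 ≈ 0.07938.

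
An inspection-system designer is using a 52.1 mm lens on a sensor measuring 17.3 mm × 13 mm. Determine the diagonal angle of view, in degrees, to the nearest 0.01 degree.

Sensor diagonal = √(17.3² + 13²) = √468.2900 ≈ 21.6400 mm.
Angle of view α = 2·arctan(d/2f) with d = 21.6400 mm and f = 52.1 mm.
d/2f = 0.20768; arctan(0.20768) ≈ 11.7323°, so α ≈ 23.4646°.

23.46°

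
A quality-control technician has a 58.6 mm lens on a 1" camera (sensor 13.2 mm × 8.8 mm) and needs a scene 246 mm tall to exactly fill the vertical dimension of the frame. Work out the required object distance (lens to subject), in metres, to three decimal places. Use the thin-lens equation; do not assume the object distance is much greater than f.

1.697 m

Magnification m = h/W = dᵢ/dₒ; combined with 1/f = 1/dₒ + 1/dᵢ this gives dₒ = f·(1 + W/h).
dₒ = 58.6 mm × (1 + 246/8.8) = 58.6 × 28.9545 ≈ 1696.736 mm = 1.69674 m.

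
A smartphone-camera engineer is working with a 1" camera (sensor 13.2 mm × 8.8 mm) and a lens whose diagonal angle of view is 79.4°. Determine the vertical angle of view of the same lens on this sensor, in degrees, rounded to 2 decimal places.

Sensor diagonal = √(13.2² + 8.8²) = √251.6800 ≈ 15.8644 mm.
From the diagonal AOV: f = 15.8644 / (2·tan(39.7°)) = 15.8644 / 1.66043 ≈ 9.5544 mm.
Vertical AOV = 2·arctan(8.8 / (2 × 9.5544)) = 2·arctan(0.46052) ≈ 49.4541°.

49.45°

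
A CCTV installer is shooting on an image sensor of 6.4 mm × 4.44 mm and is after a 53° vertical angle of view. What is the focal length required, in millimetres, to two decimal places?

4.45 mm

From α = 2·arctan(h/2f) we get f = h / (2·tan(α/2)).
With h = 4.44 mm and α/2 = 26.5°, tan(α/2) ≈ 0.49858, so f ≈ 4.44 / 0.99716 ≈ 4.4526 mm.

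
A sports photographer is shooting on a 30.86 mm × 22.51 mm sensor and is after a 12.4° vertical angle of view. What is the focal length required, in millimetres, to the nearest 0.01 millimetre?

From α = 2·arctan(h/2f) we get f = h / (2·tan(α/2)).
With h = 22.51 mm and α/2 = 6.2°, tan(α/2) ≈ 0.10863, so f ≈ 22.51 / 0.21727 ≈ 103.6040 mm.

103.60 mm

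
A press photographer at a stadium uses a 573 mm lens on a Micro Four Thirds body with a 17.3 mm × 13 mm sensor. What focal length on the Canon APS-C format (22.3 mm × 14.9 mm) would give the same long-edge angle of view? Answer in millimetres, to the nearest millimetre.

739 mm

Equal angle of view means equal width/f ratio, so f₂ = f₁ · (width₂/width₁) = 573 × 22.3/17.3.
f₂ = 573 × 1.28902 ≈ 738.607 mm.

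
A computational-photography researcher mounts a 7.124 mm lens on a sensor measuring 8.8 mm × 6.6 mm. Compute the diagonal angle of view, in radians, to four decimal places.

1.3149 rad

Sensor diagonal = √(8.8² + 6.6²) = √121.0000 ≈ 11.0000 mm.
Angle of view α = 2·arctan(d/2f) with d = 11.0000 mm and f = 7.124 mm.
d/2f = 0.77204; arctan(0.77204) ≈ 0.6575 rad, so α ≈ 1.3149 rad.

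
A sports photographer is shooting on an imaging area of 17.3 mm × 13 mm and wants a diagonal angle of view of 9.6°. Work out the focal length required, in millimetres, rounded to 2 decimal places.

Sensor diagonal = √(17.3² + 13²) = √468.2900 ≈ 21.6400 mm.
From α = 2·arctan(d/2f) we get f = d / (2·tan(α/2)).
With d = 21.6400 mm and α/2 = 4.8°, tan(α/2) ≈ 0.08397, so f ≈ 21.6400 / 0.16794 ≈ 128.8520 mm.

128.85 mm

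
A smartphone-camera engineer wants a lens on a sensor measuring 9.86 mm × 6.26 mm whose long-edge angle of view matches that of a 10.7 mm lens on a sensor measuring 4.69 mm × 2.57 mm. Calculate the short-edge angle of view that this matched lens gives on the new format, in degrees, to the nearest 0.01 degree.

15.84°

Equal long-edge AOV ⇒ f₂ = f₁ · 9.86/4.69 = 10.7 × 2.10235 ≈ 22.4951 mm.
Short-edge AOV on the new format = 2·arctan(6.26 / (2 × 22.4951)) = 2·arctan(0.13914) ≈ 15.8427°.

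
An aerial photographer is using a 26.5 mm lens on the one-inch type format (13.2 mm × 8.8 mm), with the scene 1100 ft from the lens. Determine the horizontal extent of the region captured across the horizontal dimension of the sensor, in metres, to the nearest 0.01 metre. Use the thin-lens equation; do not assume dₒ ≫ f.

dₒ: 1100 ft × 304.8 mm/ft = 335279.99 mm.
Similar triangles through the lens centre give W/dₒ = w/dᵢ; with 1/f = 1/dₒ + 1/dᵢ this gives W = w·(dₒ − f)/f.
W = 13.2 mm × (335280 − 26.5) / 26.5 = 13.2 × 12651.0751 ≈ 166994.191 mm = 166.994 m.

166.99 m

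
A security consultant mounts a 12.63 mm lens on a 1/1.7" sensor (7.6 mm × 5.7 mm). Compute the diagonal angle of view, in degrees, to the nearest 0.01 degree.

Sensor diagonal = √(7.6² + 5.7²) = √90.2500 ≈ 9.5000 mm.
Angle of view α = 2·arctan(d/2f) with d = 9.5000 mm and f = 12.63 mm.
d/2f = 0.37609; arctan(0.37609) ≈ 20.6107°, so α ≈ 41.2214°.

41.22°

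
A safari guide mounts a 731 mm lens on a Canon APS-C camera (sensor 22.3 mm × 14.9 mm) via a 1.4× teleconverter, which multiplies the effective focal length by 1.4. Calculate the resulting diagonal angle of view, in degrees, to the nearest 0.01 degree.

Effective focal length f = 731 × 1.4 = 1023.4 mm.
Sensor diagonal = √(22.3² + 14.9²) = √719.3000 ≈ 26.8198 mm.
α = 2·arctan(26.820 / (2 × 1023.4)) = 2·arctan(0.01310) ≈ 1.5014°.

1.50°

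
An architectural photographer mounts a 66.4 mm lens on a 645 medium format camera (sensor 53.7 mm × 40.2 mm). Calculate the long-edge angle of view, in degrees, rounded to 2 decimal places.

Angle of view α = 2·arctan(w/2f) with w = 53.7 mm and f = 66.4 mm.
w/2f = 0.40437; arctan(0.40437) ≈ 22.0168°, so α ≈ 44.0336°.

44.03°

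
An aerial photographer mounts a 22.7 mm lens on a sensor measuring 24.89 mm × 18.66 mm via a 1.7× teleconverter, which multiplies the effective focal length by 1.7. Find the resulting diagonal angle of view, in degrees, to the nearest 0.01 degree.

Effective focal length f = 22.7 × 1.7 = 38.59 mm.
Sensor diagonal = √(24.89² + 18.66²) = √967.7077 ≈ 31.1080 mm.
α = 2·arctan(31.108 / (2 × 38.59)) = 2·arctan(0.40306) ≈ 43.9046°.

43.90°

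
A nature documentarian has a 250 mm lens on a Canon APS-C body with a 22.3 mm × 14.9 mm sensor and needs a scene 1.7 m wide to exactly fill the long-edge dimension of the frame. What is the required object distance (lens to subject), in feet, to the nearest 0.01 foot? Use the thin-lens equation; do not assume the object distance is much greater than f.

63.35 ft

W: 1.7 m = 1700 mm.
Magnification m = w/W = dᵢ/dₒ; combined with 1/f = 1/dₒ + 1/dᵢ this gives dₒ = f·(1 + W/w).
dₒ = 250 mm × (1 + 1700/22.3) = 250 × 77.2332 ≈ 19308.296 mm = 19308.296/304.8 ft = 63.3474 ft.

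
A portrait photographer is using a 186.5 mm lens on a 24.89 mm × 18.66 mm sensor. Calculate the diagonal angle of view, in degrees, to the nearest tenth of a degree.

9.5°

Sensor diagonal = √(24.89² + 18.66²) = √967.7077 ≈ 31.1080 mm.
Angle of view α = 2·arctan(d/2f) with d = 31.1080 mm and f = 186.5 mm.
d/2f = 0.08340; arctan(0.08340) ≈ 4.7674°, so α ≈ 9.5348°.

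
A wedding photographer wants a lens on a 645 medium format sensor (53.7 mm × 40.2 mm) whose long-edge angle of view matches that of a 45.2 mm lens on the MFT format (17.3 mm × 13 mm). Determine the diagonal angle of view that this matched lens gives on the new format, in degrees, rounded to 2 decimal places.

Equal long-edge AOV ⇒ f₂ = f₁ · 53.7/17.3 = 45.2 × 3.10405 ≈ 140.3029 mm.
Sensor diagonal = √(53.7² + 40.2²) = √4499.7300 ≈ 67.0800 mm.
Diagonal AOV on the new format = 2·arctan(67.0800 / (2 × 140.3029)) = 2·arctan(0.23905) ≈ 26.8890°.

26.89°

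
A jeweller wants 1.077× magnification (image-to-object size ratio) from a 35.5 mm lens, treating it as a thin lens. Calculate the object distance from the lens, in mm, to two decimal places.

68.46 mm

With m = dᵢ/dₒ and 1/f = 1/dₒ + 1/dᵢ, substituting dᵢ = m·dₒ gives 1/f = (1 + 1/m)/dₒ, hence dₒ = f·(1 + 1/m).
dₒ = 35.5 × (1 + 1/1.077) = 35.5 × 1.92851 ≈ 68.462 mm.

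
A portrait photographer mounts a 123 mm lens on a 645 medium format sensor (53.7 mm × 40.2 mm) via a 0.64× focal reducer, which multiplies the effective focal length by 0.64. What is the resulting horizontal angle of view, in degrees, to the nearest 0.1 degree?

Effective focal length f = 123 × 0.64 = 78.72 mm.
α = 2·arctan(53.7 / (2 × 78.72)) = 2·arctan(0.34108) ≈ 37.6672°.

37.7°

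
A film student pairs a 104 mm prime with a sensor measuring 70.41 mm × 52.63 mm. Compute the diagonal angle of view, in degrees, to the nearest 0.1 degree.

Sensor diagonal = √(70.41² + 52.63²) = √7727.4850 ≈ 87.9061 mm.
Angle of view α = 2·arctan(d/2f) with d = 87.9061 mm and f = 104 mm.
d/2f = 0.42263; arctan(0.42263) ≈ 22.9102°, so α ≈ 45.8203°.

45.8°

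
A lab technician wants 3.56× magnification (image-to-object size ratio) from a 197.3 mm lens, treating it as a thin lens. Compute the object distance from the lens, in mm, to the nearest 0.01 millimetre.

With m = dᵢ/dₒ and 1/f = 1/dₒ + 1/dᵢ, substituting dᵢ = m·dₒ gives 1/f = (1 + 1/m)/dₒ, hence dₒ = f·(1 + 1/m).
dₒ = 197.3 × (1 + 1/3.56) = 197.3 × 1.28090 ≈ 252.721 mm.

252.72 mm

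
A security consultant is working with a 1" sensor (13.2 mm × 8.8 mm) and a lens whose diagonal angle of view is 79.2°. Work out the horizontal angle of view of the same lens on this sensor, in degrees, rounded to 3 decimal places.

69.082°

Sensor diagonal = √(13.2² + 8.8²) = √251.6800 ≈ 15.8644 mm.
From the diagonal AOV: f = 15.8644 / (2·tan(39.6°)) = 15.8644 / 1.65454 ≈ 9.5884 mm.
Horizontal AOV = 2·arctan(13.2 / (2 × 9.5884)) = 2·arctan(0.68833) ≈ 69.0818°.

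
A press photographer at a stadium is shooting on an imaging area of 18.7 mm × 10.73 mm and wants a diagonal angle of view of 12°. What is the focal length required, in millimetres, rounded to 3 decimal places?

Sensor diagonal = √(18.7² + 10.73²) = √464.8229 ≈ 21.5598 mm.
From α = 2·arctan(d/2f) we get f = d / (2·tan(α/2)).
With d = 21.5598 mm and α/2 = 6°, tan(α/2) ≈ 0.10510, so f ≈ 21.5598 / 0.21021 ≈ 102.5637 mm.

102.564 mm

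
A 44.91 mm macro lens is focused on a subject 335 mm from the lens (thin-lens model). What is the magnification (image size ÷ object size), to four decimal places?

0.1548×

Thin lens: 1/f = 1/dₒ + 1/dᵢ → 1/dᵢ = 1/44.91 − 1/335 = 0.0192817 mm⁻¹, so dᵢ ≈ 51.8627 mm.
Magnification m = dᵢ/dₒ = 51.8627/335 ≈ 0.15481.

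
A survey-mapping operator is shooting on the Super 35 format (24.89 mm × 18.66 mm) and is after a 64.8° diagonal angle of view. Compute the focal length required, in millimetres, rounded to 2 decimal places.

24.51 mm

Sensor diagonal = √(24.89² + 18.66²) = √967.7077 ≈ 31.1080 mm.
From α = 2·arctan(d/2f) we get f = d / (2·tan(α/2)).
With d = 31.1080 mm and α/2 = 32.4°, tan(α/2) ≈ 0.63462, so f ≈ 31.1080 / 1.26924 ≈ 24.5092 mm.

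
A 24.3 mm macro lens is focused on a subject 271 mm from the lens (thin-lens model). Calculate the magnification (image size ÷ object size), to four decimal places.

0.0985×

Thin lens: 1/f = 1/dₒ + 1/dᵢ → 1/dᵢ = 1/24.3 − 1/271 = 0.0374622 mm⁻¹, so dᵢ ≈ 26.6936 mm.
Magnification m = dᵢ/dₒ = 26.6936/271 ≈ 0.09850.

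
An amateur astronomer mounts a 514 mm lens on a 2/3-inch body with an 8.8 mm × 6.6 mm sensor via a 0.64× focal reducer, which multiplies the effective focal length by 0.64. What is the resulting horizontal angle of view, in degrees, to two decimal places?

Effective focal length f = 514 × 0.64 = 328.96 mm.
α = 2·arctan(8.8 / (2 × 328.96)) = 2·arctan(0.01338) ≈ 1.5326°.

1.53°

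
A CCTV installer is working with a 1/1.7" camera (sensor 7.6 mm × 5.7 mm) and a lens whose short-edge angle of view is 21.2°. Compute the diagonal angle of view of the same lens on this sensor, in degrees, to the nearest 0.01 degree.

From the short-edge AOV: f = 5.7 / (2·tan(10.6°)) = 5.7 / 0.37429 ≈ 15.2288 mm.
Sensor diagonal = √(7.6² + 5.7²) = √90.2500 ≈ 9.5000 mm.
Diagonal AOV = 2·arctan(9.5000 / (2 × 15.2288)) = 2·arctan(0.31191) ≈ 34.6463°.

34.65°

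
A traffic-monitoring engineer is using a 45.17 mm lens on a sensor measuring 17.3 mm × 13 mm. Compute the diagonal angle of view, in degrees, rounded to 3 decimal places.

26.942°

Sensor diagonal = √(17.3² + 13²) = √468.2900 ≈ 21.6400 mm.
Angle of view α = 2·arctan(d/2f) with d = 21.6400 mm and f = 45.17 mm.
d/2f = 0.23954; arctan(0.23954) ≈ 13.4708°, so α ≈ 26.9416°.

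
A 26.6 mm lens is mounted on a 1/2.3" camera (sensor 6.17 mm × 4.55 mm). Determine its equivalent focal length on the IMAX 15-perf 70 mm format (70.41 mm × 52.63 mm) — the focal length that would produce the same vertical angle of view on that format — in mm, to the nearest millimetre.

308 mm

Equal angle of view means equal height/f ratio, so f₂ = f₁ · (height₂/height₁) = 26.6 × 52.63/4.55.
f₂ = 26.6 × 11.56703 ≈ 307.683 mm.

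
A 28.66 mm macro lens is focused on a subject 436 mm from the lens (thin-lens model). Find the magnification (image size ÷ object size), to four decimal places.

Thin lens: 1/f = 1/dₒ + 1/dᵢ → 1/dᵢ = 1/28.66 − 1/436 = 0.0325983 mm⁻¹, so dᵢ ≈ 30.6765 mm.
Magnification m = dᵢ/dₒ = 30.6765/436 ≈ 0.07036.

0.0704×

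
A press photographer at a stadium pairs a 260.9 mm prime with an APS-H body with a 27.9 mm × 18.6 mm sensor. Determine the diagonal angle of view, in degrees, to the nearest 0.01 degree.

7.35°

Sensor diagonal = √(27.9² + 18.6²) = √1124.3700 ≈ 33.5316 mm.
Angle of view α = 2·arctan(d/2f) with d = 33.5316 mm and f = 260.9 mm.
d/2f = 0.06426; arctan(0.06426) ≈ 3.6769°, so α ≈ 7.3537°.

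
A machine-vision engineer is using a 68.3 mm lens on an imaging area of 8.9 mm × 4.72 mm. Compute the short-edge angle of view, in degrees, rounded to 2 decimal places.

3.96°

Angle of view α = 2·arctan(h/2f) with h = 4.72 mm and f = 68.3 mm.
h/2f = 0.03455; arctan(0.03455) ≈ 1.9790°, so α ≈ 3.9580°.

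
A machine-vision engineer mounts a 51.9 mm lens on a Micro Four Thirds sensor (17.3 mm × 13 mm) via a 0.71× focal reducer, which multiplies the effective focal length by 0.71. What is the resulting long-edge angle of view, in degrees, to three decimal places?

Effective focal length f = 51.9 × 0.71 = 36.849 mm.
α = 2·arctan(17.3 / (2 × 36.849)) = 2·arctan(0.23474) ≈ 26.4211°.

26.421°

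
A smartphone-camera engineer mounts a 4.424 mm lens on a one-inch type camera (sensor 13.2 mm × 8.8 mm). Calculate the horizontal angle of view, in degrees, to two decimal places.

Angle of view α = 2·arctan(w/2f) with w = 13.2 mm and f = 4.424 mm.
w/2f = 1.49186; arctan(1.49186) ≈ 56.1659°, so α ≈ 112.3319°.

112.33°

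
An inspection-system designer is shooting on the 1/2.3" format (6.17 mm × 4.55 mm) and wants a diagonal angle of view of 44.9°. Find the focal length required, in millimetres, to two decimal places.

Sensor diagonal = √(6.17² + 4.55²) = √58.7714 ≈ 7.6663 mm.
From α = 2·arctan(d/2f) we get f = d / (2·tan(α/2)).
With d = 7.6663 mm and α/2 = 22.45°, tan(α/2) ≈ 0.41319, so f ≈ 7.6663 / 0.82638 ≈ 9.2769 mm.

9.28 mm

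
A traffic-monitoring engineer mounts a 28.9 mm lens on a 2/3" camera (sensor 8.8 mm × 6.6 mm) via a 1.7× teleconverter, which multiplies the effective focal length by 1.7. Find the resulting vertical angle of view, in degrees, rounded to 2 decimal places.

Effective focal length f = 28.9 × 1.7 = 49.13 mm.
α = 2·arctan(6.6 / (2 × 49.13)) = 2·arctan(0.06717) ≈ 7.6854°.

7.69°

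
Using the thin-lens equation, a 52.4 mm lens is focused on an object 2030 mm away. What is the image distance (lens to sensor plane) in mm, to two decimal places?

53.79 mm

1/dᵢ = 1/f − 1/dₒ = 1/52.4 − 1/2030 = 0.0185914 mm⁻¹.
dᵢ = 1/0.0185914 ≈ 53.7884 mm.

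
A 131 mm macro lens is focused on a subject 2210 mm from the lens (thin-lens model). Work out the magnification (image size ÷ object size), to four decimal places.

Thin lens: 1/f = 1/dₒ + 1/dᵢ → 1/dᵢ = 1/131 − 1/2210 = 0.0071811 mm⁻¹, so dᵢ ≈ 139.2544 mm.
Magnification m = dᵢ/dₒ = 139.2544/2210 ≈ 0.06301.

0.0630×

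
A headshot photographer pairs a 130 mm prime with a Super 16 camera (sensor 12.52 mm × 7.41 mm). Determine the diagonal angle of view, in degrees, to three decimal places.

6.405°

Sensor diagonal = √(12.52² + 7.41²) = √211.6585 ≈ 14.5485 mm.
Angle of view α = 2·arctan(d/2f) with d = 14.5485 mm and f = 130 mm.
d/2f = 0.05596; arctan(0.05596) ≈ 3.2027°, so α ≈ 6.4054°.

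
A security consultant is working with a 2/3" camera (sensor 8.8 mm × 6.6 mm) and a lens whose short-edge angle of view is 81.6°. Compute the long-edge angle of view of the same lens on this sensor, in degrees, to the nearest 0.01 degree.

From the short-edge AOV: f = 6.6 / (2·tan(40.8°)) = 6.6 / 1.72635 ≈ 3.8231 mm.
Long-edge AOV = 2·arctan(8.8 / (2 × 3.8231)) = 2·arctan(1.15090) ≈ 98.0263°.

98.03°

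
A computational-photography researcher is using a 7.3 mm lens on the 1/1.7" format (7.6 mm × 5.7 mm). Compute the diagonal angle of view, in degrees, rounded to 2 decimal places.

66.10°

Sensor diagonal = √(7.6² + 5.7²) = √90.2500 ≈ 9.5000 mm.
Angle of view α = 2·arctan(d/2f) with d = 9.5000 mm and f = 7.3 mm.
d/2f = 0.65068; arctan(0.65068) ≈ 33.0514°, so α ≈ 66.1029°.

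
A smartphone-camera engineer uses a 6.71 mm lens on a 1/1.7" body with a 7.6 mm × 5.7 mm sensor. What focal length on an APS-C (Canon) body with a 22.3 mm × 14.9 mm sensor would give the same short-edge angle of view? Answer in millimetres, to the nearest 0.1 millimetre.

17.5 mm

Equal angle of view means equal height/f ratio, so f₂ = f₁ · (height₂/height₁) = 6.71 × 14.9/5.7.
f₂ = 6.71 × 2.61404 ≈ 17.540 mm.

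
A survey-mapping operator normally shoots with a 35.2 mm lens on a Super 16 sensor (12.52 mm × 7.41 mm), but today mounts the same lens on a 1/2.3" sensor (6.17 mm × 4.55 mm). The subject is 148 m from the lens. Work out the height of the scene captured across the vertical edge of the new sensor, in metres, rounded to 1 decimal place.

19.1 m

The focal length stays 35.2 mm; the relevant sensor dimension is now h = 4.55 mm. Object distance dₒ = 148 m = 148000 mm.
Thin-lens field height W = h·(dₒ − f)/f = 4.55 × (148000 − 35.2)/35.2 ≈ 19126.132 mm = 19.1261 m.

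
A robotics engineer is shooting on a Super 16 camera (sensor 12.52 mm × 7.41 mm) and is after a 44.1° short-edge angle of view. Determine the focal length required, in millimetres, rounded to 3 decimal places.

9.147 mm

From α = 2·arctan(h/2f) we get f = h / (2·tan(α/2)).
With h = 7.41 mm and α/2 = 22.05°, tan(α/2) ≈ 0.40504, so f ≈ 7.41 / 0.81008 ≈ 9.1472 mm.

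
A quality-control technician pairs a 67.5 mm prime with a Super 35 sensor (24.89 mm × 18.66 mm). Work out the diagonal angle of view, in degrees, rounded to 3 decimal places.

Sensor diagonal = √(24.89² + 18.66²) = √967.7077 ≈ 31.1080 mm.
Angle of view α = 2·arctan(d/2f) with d = 31.1080 mm and f = 67.5 mm.
d/2f = 0.23043; arctan(0.23043) ≈ 12.9761°, so α ≈ 25.9523°.

25.952°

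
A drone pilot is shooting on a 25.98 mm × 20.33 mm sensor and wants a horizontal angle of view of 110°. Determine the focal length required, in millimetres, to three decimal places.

9.096 mm

From α = 2·arctan(w/2f) we get f = w / (2·tan(α/2)).
With w = 25.98 mm and α/2 = 55°, tan(α/2) ≈ 1.42815, so f ≈ 25.98 / 2.85630 ≈ 9.0957 mm.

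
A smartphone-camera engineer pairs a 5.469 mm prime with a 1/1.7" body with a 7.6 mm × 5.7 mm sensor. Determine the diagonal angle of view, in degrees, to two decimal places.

Sensor diagonal = √(7.6² + 5.7²) = √90.2500 ≈ 9.5000 mm.
Angle of view α = 2·arctan(d/2f) with d = 9.5000 mm and f = 5.469 mm.
d/2f = 0.86853; arctan(0.86853) ≈ 40.9754°, so α ≈ 81.9507°.

81.95°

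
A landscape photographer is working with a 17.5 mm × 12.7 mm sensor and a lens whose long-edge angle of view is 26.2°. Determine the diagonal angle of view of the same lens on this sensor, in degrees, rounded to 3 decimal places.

From the long-edge AOV: f = 17.5 / (2·tan(13.1°)) = 17.5 / 0.46541 ≈ 37.6009 mm.
Sensor diagonal = √(17.5² + 12.7²) = √467.5400 ≈ 21.6227 mm.
Diagonal AOV = 2·arctan(21.6227 / (2 × 37.6009)) = 2·arctan(0.28753) ≈ 32.0829°.

32.083°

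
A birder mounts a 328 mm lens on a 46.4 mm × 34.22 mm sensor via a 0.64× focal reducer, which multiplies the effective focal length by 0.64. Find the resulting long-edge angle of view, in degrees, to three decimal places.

12.613°

Effective focal length f = 328 × 0.64 = 209.92 mm.
α = 2·arctan(46.4 / (2 × 209.92)) = 2·arctan(0.11052) ≈ 12.6133°.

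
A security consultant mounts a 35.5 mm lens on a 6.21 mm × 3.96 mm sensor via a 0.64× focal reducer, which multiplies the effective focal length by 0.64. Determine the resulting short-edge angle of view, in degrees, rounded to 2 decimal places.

9.96°

Effective focal length f = 35.5 × 0.64 = 22.72 mm.
α = 2·arctan(3.96 / (2 × 22.72)) = 2·arctan(0.08715) ≈ 9.9612°.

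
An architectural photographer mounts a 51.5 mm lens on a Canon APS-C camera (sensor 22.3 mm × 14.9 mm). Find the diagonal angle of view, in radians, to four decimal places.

0.5095 rad

Sensor diagonal = √(22.3² + 14.9²) = √719.3000 ≈ 26.8198 mm.
Angle of view α = 2·arctan(d/2f) with d = 26.8198 mm and f = 51.5 mm.
d/2f = 0.26039; arctan(0.26039) ≈ 0.2547 rad, so α ≈ 0.5095 rad.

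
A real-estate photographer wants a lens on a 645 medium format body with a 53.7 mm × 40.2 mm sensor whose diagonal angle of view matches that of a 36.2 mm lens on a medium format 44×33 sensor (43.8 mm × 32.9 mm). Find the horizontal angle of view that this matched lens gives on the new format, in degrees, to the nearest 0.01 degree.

Sensor diagonal = √(43.8² + 32.9²) = √3000.8500 ≈ 54.7800 mm.
Sensor diagonal = √(53.7² + 40.2²) = √4499.7300 ≈ 67.0800 mm.
Equal diagonal AOV ⇒ f₂ = f₁ · 67.0800/54.7800 = 36.2 × 1.22453 ≈ 44.3282 mm.
Horizontal AOV on the new format = 2·arctan(53.7 / (2 × 44.3282)) = 2·arctan(0.60571) ≈ 62.4074°.

62.41°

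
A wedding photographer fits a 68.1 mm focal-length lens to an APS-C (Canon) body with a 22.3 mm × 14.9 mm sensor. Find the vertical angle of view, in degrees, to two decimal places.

12.49°

Angle of view α = 2·arctan(h/2f) with h = 14.9 mm and f = 68.1 mm.
h/2f = 0.10940; arctan(0.10940) ≈ 6.2432°, so α ≈ 12.4864°.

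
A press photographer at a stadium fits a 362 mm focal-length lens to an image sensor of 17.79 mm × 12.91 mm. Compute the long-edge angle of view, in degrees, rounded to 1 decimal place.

2.8°

Angle of view α = 2·arctan(w/2f) with w = 17.79 mm and f = 362 mm.
w/2f = 0.02457; arctan(0.02457) ≈ 1.4076°, so α ≈ 2.8152°.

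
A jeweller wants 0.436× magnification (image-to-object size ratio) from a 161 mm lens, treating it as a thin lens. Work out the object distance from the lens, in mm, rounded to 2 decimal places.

With m = dᵢ/dₒ and 1/f = 1/dₒ + 1/dᵢ, substituting dᵢ = m·dₒ gives 1/f = (1 + 1/m)/dₒ, hence dₒ = f·(1 + 1/m).
dₒ = 161 × (1 + 1/0.436) = 161 × 3.29358 ≈ 530.266 mm.

530.27 mm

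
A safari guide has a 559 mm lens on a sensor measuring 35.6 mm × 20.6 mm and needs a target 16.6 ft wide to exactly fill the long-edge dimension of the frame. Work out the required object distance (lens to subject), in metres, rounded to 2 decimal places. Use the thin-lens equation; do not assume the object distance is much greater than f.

W: 16.6 ft × 304.8 mm/ft = 5059.68 mm.
Magnification m = w/W = dᵢ/dₒ; combined with 1/f = 1/dₒ + 1/dᵢ this gives dₒ = f·(1 + W/w).
dₒ = 559 mm × (1 + 5059.68/35.6) = 559 × 143.1258 ≈ 80007.344 mm = 80.0073 m.

80.01 m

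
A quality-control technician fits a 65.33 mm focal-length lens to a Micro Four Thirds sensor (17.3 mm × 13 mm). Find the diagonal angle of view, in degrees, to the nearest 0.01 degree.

18.81°

Sensor diagonal = √(17.3² + 13²) = √468.2900 ≈ 21.6400 mm.
Angle of view α = 2·arctan(d/2f) with d = 21.6400 mm and f = 65.33 mm.
d/2f = 0.16562; arctan(0.16562) ≈ 9.4040°, so α ≈ 18.8080°.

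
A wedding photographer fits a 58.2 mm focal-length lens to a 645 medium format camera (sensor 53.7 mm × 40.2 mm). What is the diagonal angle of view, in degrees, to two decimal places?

Sensor diagonal = √(53.7² + 40.2²) = √4499.7300 ≈ 67.0800 mm.
Angle of view α = 2·arctan(d/2f) with d = 67.0800 mm and f = 58.2 mm.
d/2f = 0.57629; arctan(0.57629) ≈ 29.9544°, so α ≈ 59.9087°.

59.91°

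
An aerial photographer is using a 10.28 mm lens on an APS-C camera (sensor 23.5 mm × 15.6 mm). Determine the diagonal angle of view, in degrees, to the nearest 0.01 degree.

Sensor diagonal = √(23.5² + 15.6²) = √795.6100 ≈ 28.2066 mm.
Angle of view α = 2·arctan(d/2f) with d = 28.2066 mm and f = 10.28 mm.
d/2f = 1.37191; arctan(1.37191) ≈ 53.9114°, so α ≈ 107.8228°.

107.82°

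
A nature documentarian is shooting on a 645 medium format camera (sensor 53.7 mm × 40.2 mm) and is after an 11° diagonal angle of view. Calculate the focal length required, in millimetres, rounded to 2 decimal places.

Sensor diagonal = √(53.7² + 40.2²) = √4499.7300 ≈ 67.0800 mm.
From α = 2·arctan(d/2f) we get f = d / (2·tan(α/2)).
With d = 67.0800 mm and α/2 = 5.5°, tan(α/2) ≈ 0.09629, so f ≈ 67.0800 / 0.19258 ≈ 348.3264 mm.

348.33 mm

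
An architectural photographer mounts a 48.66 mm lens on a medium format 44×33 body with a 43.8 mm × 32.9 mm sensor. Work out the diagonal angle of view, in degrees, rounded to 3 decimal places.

Sensor diagonal = √(43.8² + 32.9²) = √3000.8500 ≈ 54.7800 mm.
Angle of view α = 2·arctan(d/2f) with d = 54.7800 mm and f = 48.66 mm.
d/2f = 0.56289; arctan(0.56289) ≈ 29.3745°, so α ≈ 58.7491°.

58.749°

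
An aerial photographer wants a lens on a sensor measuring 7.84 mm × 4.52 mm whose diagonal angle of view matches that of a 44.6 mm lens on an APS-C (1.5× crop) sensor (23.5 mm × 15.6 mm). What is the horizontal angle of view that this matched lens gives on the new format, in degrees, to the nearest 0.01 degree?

Sensor diagonal = √(23.5² + 15.6²) = √795.6100 ≈ 28.2066 mm.
Sensor diagonal = √(7.84² + 4.52²) = √81.8960 ≈ 9.0496 mm.
Equal diagonal AOV ⇒ f₂ = f₁ · 9.0496/28.2066 = 44.6 × 0.32083 ≈ 14.3092 mm.
Horizontal AOV on the new format = 2·arctan(7.84 / (2 × 14.3092)) = 2·arctan(0.27395) ≈ 30.6405°.

30.64°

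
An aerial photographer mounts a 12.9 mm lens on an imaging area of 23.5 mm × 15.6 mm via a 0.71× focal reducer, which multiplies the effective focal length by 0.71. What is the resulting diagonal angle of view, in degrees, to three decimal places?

Effective focal length f = 12.9 × 0.71 = 9.159 mm.
Sensor diagonal = √(23.5² + 15.6²) = √795.6100 ≈ 28.2066 mm.
α = 2·arctan(28.207 / (2 × 9.159)) = 2·arctan(1.53983) ≈ 113.9987°.

113.999°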